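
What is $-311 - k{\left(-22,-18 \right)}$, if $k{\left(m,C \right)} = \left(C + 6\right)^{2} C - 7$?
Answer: $2288$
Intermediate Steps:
$k{\left(m,C \right)} = -7 + C \left(6 + C\right)^{2}$ ($k{\left(m,C \right)} = \left(6 + C\right)^{2} C - 7 = C \left(6 + C\right)^{2} - 7 = -7 + C \left(6 + C\right)^{2}$)
$-311 - k{\left(-22,-18 \right)} = -311 - \left(-7 - 18 \left(6 - 18\right)^{2}\right) = -311 - \left(-7 - 18 \left(-12\right)^{2}\right) = -311 - \left(-7 - 2592\right) = -311 - -2599 = -311 + 2599 = 2288$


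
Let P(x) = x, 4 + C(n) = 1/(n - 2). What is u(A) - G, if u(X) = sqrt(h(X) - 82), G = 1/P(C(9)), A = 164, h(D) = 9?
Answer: 7/27 + I*sqrt(73) ≈ 0.25926 + 8.544*I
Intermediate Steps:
C(n) = -4 + 1/(-2 + n) (C(n) = -4 + 1/(n - 2) = -4 + 1/(-2 + n))
G = -7/27 (G = 1/((9 - 4*9)/(-2 + 9)) = 1/((9 - 36)/7) = 1/((1/7)*(-27)) = 1/(-27/7) = -7/27 ≈ -0.25926)
u(X) = I*sqrt(73) (u(X) = sqrt(9 - 82) = sqrt(-73) = I*sqrt(73))
u(A) - G = I*sqrt(73) - 1*(-7/27) = I*sqrt(73) + 7/27 = 7/27 + I*sqrt(73)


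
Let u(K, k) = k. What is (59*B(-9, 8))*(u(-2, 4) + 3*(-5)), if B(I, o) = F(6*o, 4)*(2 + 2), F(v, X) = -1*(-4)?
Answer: -10384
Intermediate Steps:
F(v, X) = 4
B(I, o) = 16 (B(I, o) = 4*(2 + 2) = 4*4 = 16)
(59*B(-9, 8))*(u(-2, 4) + 3*(-5)) = (59*16)*(4 + 3*(-5)) = 944*(4 - 15) = 944*(-11) = -10384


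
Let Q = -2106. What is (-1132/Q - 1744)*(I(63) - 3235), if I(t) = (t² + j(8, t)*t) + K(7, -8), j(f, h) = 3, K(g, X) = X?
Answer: -559939130/351 ≈ -1.5953e+6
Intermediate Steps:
I(t) = -8 + t² + 3*t (I(t) = (t² + 3*t) - 8 = -8 + t² + 3*t)
(-1132/Q - 1744)*(I(63) - 3235) = (-1132/(-2106) - 1744)*((-8 + 63² + 3*63) - 3235) = (-1132*(-1/2106) - 1744)*((-8 + 3969 + 189) - 3235) = (566/1053 - 1744)*(4150 - 3235) = -1835866/1053*915 = -559939130/351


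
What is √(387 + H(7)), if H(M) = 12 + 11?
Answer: √410 ≈ 20.248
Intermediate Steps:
H(M) = 23
√(387 + H(7)) = √(387 + 23) = √410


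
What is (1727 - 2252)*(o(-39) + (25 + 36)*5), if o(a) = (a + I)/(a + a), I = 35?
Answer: -2081975/13 ≈ -1.6015e+5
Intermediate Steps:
o(a) = (35 + a)/(2*a) (o(a) = (a + 35)/(a + a) = (35 + a)/((2*a)) = (35 + a)*(1/(2*a)) = (35 + a)/(2*a))
(1727 - 2252)*(o(-39) + (25 + 36)*5) = (1727 - 2252)*((½)*(35 - 39)/(-39) + (25 + 36)*5) = -525*((½)*(-1/39)*(-4) + 61*5) = -525*(2/39 + 305) = -525*11897/39 = -2081975/13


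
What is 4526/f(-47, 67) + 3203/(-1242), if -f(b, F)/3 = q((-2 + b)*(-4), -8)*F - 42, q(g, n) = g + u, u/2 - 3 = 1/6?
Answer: -135480521/50354406 ≈ -2.6905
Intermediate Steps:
u = 19/3 (u = 6 + 2*(1/6) = 6 + 2*(1*(⅙)) = 6 + 2*(⅙) = 6 + ⅓ = 19/3 ≈ 6.3333)
q(g, n) = 19/3 + g (q(g, n) = g + 19/3 = 19/3 + g)
f(b, F) = 126 - 3*F*(43/3 - 4*b) (f(b, F) = -3*((19/3 + (-2 + b)*(-4))*F - 42) = -3*((19/3 + (8 - 4*b))*F - 42) = -3*((43/3 - 4*b)*F - 42) = -3*(F*(43/3 - 4*b) - 42) = -3*(-42 + F*(43/3 - 4*b)) = 126 - 3*F*(43/3 - 4*b))
4526/f(-47, 67) + 3203/(-1242) = 4526/(126 + 67*(-43 + 12*(-47))) + 3203/(-1242) = 4526/(126 + 67*(-43 - 564)) + 3203*(-1/1242) = 4526/(126 + 67*(-607)) - 3203/1242 = 4526/(126 - 40669) - 3203/1242 = 4526/(-40543) - 3203/1242 = 4526*(-1/40543) - 3203/1242 = -4526/40543 - 3203/1242 = -135480521/50354406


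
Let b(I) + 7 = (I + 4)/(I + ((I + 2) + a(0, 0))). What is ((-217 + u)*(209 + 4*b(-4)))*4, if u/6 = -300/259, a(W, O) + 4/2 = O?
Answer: -41994172/259 ≈ -1.6214e+5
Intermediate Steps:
a(W, O) = -2 + O
u = -1800/259 (u = 6*(-300/259) = -1800/259 ≈ -6.9498)
b(I) = -7 + (4 + I)/(2*I) (b(I) = -7 + (I + 4)/(I + ((I + 2) + (-2 + 0))) = -7 + (4 + I)/(I + ((2 + I) - 2)) = -7 + (4 + I)/(I + I) = -7 + (4 + I)/((2*I)) = -7 + (4 + I)*(1/(2*I)) = -7 + (4 + I)/(2*I))
((-217 + u)*(209 + 4*b(-4)))*4 = ((-217 - 1800/259)*(209 + 4*(-13/2 + 2/(-4))))*4 = -58003*(209 + 4*(-13/2 + 2*(-¼)))/259*4 = -58003*(209 + 4*(-13/2 - ½))/259*4 = -58003*(209 + 4*(-7))/259*4 = -58003*(209 - 28)/259*4 = -58003/259*181*4 = -10498543/259*4 = -41994172/259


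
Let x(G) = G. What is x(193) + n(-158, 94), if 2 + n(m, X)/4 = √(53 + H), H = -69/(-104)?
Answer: 185 + √145106/13 ≈ 214.30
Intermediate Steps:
H = 69/104 (H = -69*(-1/104) = 69/104 ≈ 0.66346)
n(m, X) = -8 + √145106/13 (n(m, X) = -8 + 4*√(53 + 69/104) = -8 + 4*√(5581/104) = -8 + 4*(√145106/52) = -8 + √145106/13)
x(193) + n(-158, 94) = 193 + (-8 + √145106/13) = 185 + √145106/13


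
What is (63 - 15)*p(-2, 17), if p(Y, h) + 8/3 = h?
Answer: 688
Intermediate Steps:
p(Y, h) = -8/3 + h
(63 - 15)*p(-2, 17) = (63 - 15)*(-8/3 + 17) = 48*(43/3) = 688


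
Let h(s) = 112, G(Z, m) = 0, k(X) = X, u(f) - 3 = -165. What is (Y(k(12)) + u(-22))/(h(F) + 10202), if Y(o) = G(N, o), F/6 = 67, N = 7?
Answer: -3/191 ≈ -0.015707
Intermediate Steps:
u(f) = -162 (u(f) = 3 - 165 = -162)
F = 402 (F = 6*67 = 402)
Y(o) = 0
(Y(k(12)) + u(-22))/(h(F) + 10202) = (0 - 162)/(112 + 10202) = -162/10314 = -162*1/10314 = -3/191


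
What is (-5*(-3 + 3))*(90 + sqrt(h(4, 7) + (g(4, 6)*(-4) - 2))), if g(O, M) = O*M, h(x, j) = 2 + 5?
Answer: 0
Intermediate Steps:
h(x, j) = 7
g(O, M) = M*O
(-5*(-3 + 3))*(90 + sqrt(h(4, 7) + (g(4, 6)*(-4) - 2))) = (-5*(-3 + 3))*(90 + sqrt(7 + ((6*4)*(-4) - 2))) = (-5*0)*(90 + sqrt(7 + (24*(-4) - 2))) = 0*(90 + sqrt(7 + (-96 - 2))) = 0*(90 + sqrt(7 - 98)) = 0*(90 + sqrt(-91)) = 0*(90 + I*sqrt(91)) = 0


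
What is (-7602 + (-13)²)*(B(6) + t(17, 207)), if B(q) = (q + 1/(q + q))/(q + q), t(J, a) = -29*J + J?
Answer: 508944943/144 ≈ 3.5343e+6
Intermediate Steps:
t(J, a) = -28*J
B(q) = (q + 1/(2*q))/(2*q) (B(q) = (q + 1/(2*q))/((2*q)) = (q + 1/(2*q))*(1/(2*q)) = (q + 1/(2*q))/(2*q))
(-7602 + (-13)²)*(B(6) + t(17, 207)) = (-7602 + (-13)²)*((½ + (¼)/6²) - 28*17) = (-7602 + 169)*((½ + (¼)*(1/36)) - 476) = -7433*((½ + 1/144) - 476) = -7433*(73/144 - 476) = -7433*(-68471/144) = 508944943/144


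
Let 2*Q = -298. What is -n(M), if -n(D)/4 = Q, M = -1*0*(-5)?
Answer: -596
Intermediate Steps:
Q = -149 (Q = (½)*(-298) = -149)
M = 0 (M = 0*(-5) = 0)
n(D) = 596 (n(D) = -4*(-149) = 596)
-n(M) = -1*596 = -596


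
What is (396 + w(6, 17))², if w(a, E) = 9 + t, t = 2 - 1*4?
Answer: 162409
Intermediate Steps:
t = -2 (t = 2 - 4 = -2)
w(a, E) = 7 (w(a, E) = 9 - 2 = 7)
(396 + w(6, 17))² = (396 + 7)² = 403² = 162409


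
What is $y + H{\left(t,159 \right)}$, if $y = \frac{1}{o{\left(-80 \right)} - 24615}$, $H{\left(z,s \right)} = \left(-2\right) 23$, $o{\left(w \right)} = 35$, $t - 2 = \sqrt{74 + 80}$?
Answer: $- \frac{1130681}{24580} \approx -46.0$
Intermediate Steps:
$t = 2 + \sqrt{154}$ ($t = 2 + \sqrt{74 + 80} = 2 + \sqrt{154} \approx 14.41$)
$H{\left(z,s \right)} = -46$
$y = - \frac{1}{24580}$ ($y = \frac{1}{35 - 24615} = \frac{1}{-24580} = - \frac{1}{24580} \approx -4.0683 \cdot 10^{-5}$)
$y + H{\left(t,159 \right)} = - \frac{1}{24580} - 46 = - \frac{1130681}{24580}$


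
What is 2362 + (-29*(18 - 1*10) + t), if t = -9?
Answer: 2121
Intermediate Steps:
2362 + (-29*(18 - 1*10) + t) = 2362 + (-29*(18 - 1*10) - 9) = 2362 + (-29*(18 - 10) - 9) = 2362 + (-29*8 - 9) = 2362 + (-232 - 9) = 2362 - 241 = 2121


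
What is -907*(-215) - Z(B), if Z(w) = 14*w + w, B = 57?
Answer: 194150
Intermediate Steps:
Z(w) = 15*w
-907*(-215) - Z(B) = -907*(-215) - 15*57 = 195005 - 1*855 = 195005 - 855 = 194150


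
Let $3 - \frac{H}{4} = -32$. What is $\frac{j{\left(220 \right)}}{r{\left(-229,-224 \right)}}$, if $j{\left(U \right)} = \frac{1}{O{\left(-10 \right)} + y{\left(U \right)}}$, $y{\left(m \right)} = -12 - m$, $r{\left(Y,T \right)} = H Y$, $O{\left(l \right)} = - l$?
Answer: $\frac{1}{7117320} \approx 1.405 \cdot 10^{-7}$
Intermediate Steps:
$H = 140$ ($H = 12 - -128 = 12 + 128 = 140$)
$r{\left(Y,T \right)} = 140 Y$
$j{\left(U \right)} = \frac{1}{-2 - U}$ ($j{\left(U \right)} = \frac{1}{\left(-1\right) \left(-10\right) - \left(12 + U\right)} = \frac{1}{10 - \left(12 + U\right)} = \frac{1}{-2 - U}$)
$\frac{j{\left(220 \right)}}{r{\left(-229,-224 \right)}} = \frac{\left(-1\right) \frac{1}{2 + 220}}{140 \left(-229\right)} = \frac{\left(-1\right) \frac{1}{222}}{-32060} = \left(-1\right) \frac{1}{222} \left(- \frac{1}{32060}\right) = \left(- \frac{1}{222}\right) \left(- \frac{1}{32060}\right) = \frac{1}{7117320}$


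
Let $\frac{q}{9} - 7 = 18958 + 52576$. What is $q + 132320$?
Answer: $776189$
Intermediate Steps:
$q = 643869$ ($q = 63 + 9 \left(18958 + 52576\right) = 63 + 9 \cdot 71534 = 63 + 643806 = 643869$)
$q + 132320 = 643869 + 132320 = 776189$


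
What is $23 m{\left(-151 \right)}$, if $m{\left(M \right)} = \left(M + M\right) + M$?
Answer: $-10419$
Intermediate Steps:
$m{\left(M \right)} = 3 M$ ($m{\left(M \right)} = 2 M + M = 3 M$)
$23 m{\left(-151 \right)} = 23 \cdot 3 \left(-151\right) = 23 \left(-453\right) = -10419$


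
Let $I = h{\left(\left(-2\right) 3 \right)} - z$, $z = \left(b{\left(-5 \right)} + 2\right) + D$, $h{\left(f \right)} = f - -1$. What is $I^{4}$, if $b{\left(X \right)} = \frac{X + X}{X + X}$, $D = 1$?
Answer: $6561$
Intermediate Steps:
$h{\left(f \right)} = 1 + f$ ($h{\left(f \right)} = f + 1 = 1 + f$)
$b{\left(X \right)} = 1$ ($b{\left(X \right)} = \frac{2 X}{2 X} = 2 X \frac{1}{2 X} = 1$)
$z = 4$ ($z = \left(1 + 2\right) + 1 = 3 + 1 = 4$)
$I = -9$ ($I = \left(1 - 6\right) - 4 = -5 - 4 = -9$)
$I^{4} = \left(-9\right)^{4} = 6561$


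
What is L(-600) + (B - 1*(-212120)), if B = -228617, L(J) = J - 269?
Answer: -17366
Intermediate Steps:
L(J) = -269 + J
L(-600) + (B - 1*(-212120)) = (-269 - 600) + (-228617 - 1*(-212120)) = -869 + (-228617 + 212120) = -869 - 16497 = -17366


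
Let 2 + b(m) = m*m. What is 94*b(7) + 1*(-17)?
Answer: 4401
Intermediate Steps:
b(m) = -2 + m² (b(m) = -2 + m*m = -2 + m²)
94*b(7) + 1*(-17) = 94*(-2 + 7²) + 1*(-17) = 94*(-2 + 49) - 17 = 94*47 - 17 = 4418 - 17 = 4401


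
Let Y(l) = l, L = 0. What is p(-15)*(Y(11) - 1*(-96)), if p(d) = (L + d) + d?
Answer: -3210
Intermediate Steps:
p(d) = 2*d (p(d) = (0 + d) + d = d + d = 2*d)
p(-15)*(Y(11) - 1*(-96)) = (2*(-15))*(11 - 1*(-96)) = -30*(11 + 96) = -30*107 = -3210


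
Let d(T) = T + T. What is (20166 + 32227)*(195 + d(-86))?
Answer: 1205039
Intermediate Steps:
d(T) = 2*T
(20166 + 32227)*(195 + d(-86)) = (20166 + 32227)*(195 + 2*(-86)) = 52393*(195 - 172) = 52393*23 = 1205039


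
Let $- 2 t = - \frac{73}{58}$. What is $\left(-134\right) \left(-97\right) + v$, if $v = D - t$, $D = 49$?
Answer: $\frac{1513379}{116} \approx 13046.0$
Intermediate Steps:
$t = \frac{73}{116}$ ($t = - \frac{\left(-73\right) \frac{1}{58}}{2} = \left(- \frac{1}{2}\right) \left(- \frac{73}{58}\right) = \frac{73}{116} \approx 0.62931$)
$v = \frac{5611}{116}$ ($v = 49 - \frac{73}{116} = \frac{5611}{116} \approx 48.371$)
$\left(-134\right) \left(-97\right) + v = \left(-134\right) \left(-97\right) + \frac{5611}{116} = 12998 + \frac{5611}{116} = \frac{1513379}{116}$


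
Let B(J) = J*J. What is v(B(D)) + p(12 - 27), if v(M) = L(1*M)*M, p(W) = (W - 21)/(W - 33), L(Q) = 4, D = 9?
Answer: 1299/4 ≈ 324.75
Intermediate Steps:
B(J) = J²
p(W) = (-21 + W)/(-33 + W)
v(M) = 4*M
v(B(D)) + p(12 - 27) = 4*9² + (-21 + (12 - 27))/(-33 + (12 - 27)) = 4*81 + (-21 - 15)/(-33 - 15) = 324 - 36/(-48) = 324 - 1/48*(-36) = 324 + ¾ = 1299/4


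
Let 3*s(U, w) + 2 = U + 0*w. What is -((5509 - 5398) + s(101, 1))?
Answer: -144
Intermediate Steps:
s(U, w) = -2/3 + U/3 (s(U, w) = -2/3 + (U + 0*w)/3 = -2/3 + (U + 0)/3 = -2/3 + U/3)
-((5509 - 5398) + s(101, 1)) = -((5509 - 5398) + (-2/3 + (1/3)*101)) = -(111 + (-2/3 + 101/3)) = -(111 + 33) = -1*144 = -144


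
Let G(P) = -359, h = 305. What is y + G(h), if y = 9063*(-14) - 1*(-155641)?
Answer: 28400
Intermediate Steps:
y = 28759 (y = -126882 + 155641 = 28759)
y + G(h) = 28759 - 359 = 28400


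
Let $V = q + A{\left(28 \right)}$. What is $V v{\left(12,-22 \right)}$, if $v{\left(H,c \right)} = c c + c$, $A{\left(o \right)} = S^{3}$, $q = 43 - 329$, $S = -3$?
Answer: $-144606$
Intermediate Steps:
$q = -286$
$A{\left(o \right)} = -27$ ($A{\left(o \right)} = \left(-3\right)^{3} = -27$)
$V = -313$ ($V = -286 - 27 = -313$)
$v{\left(H,c \right)} = c + c^{2}$ ($v{\left(H,c \right)} = c^{2} + c = c + c^{2}$)
$V v{\left(12,-22 \right)} = - 313 \left(- 22 \left(1 - 22\right)\right) = - 313 \left(\left(-22\right) \left(-21\right)\right) = \left(-313\right) 462 = -144606$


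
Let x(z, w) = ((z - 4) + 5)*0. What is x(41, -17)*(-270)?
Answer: 0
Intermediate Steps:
x(z, w) = 0 (x(z, w) = ((-4 + z) + 5)*0 = (1 + z)*0 = 0)
x(41, -17)*(-270) = 0*(-270) = 0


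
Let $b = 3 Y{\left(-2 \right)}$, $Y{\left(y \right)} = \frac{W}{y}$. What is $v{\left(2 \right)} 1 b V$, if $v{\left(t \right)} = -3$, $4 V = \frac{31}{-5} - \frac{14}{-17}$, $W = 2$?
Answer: $- \frac{4113}{340} \approx -12.097$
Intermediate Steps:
$V = - \frac{457}{340}$ ($V = \frac{\frac{31}{-5} - \frac{14}{-17}}{4} = \frac{31 \left(- \frac{1}{5}\right) - - \frac{14}{17}}{4} = \frac{- \frac{31}{5} + \frac{14}{17}}{4} = \frac{1}{4} \left(- \frac{457}{85}\right) = - \frac{457}{340} \approx -1.3441$)
$Y{\left(y \right)} = \frac{2}{y}$
$b = -3$ ($b = 3 \frac{2}{-2} = 3 \cdot 2 \left(- \frac{1}{2}\right) = 3 \left(-1\right) = -3$)
$v{\left(2 \right)} 1 b V = \left(-3\right) 1 \left(-3\right) \left(- \frac{457}{340}\right) = \left(-3\right) \left(-3\right) \left(- \frac{457}{340}\right) = 9 \left(- \frac{457}{340}\right) = - \frac{4113}{340}$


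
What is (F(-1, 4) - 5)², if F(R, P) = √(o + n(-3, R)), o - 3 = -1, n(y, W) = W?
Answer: 16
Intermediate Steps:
o = 2 (o = 3 - 1 = 2)
F(R, P) = √(2 + R)
(F(-1, 4) - 5)² = (√(2 - 1) - 5)² = (√1 - 5)² = (1 - 5)² = (-4)² = 16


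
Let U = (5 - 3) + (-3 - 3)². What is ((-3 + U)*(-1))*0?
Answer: 0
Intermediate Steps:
U = 38 (U = 2 + (-6)² = 2 + 36 = 38)
((-3 + U)*(-1))*0 = ((-3 + 38)*(-1))*0 = (35*(-1))*0 = -35*0 = 0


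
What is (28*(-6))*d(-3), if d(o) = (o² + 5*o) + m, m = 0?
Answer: 1008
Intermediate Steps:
d(o) = o² + 5*o (d(o) = (o² + 5*o) + 0 = o² + 5*o)
(28*(-6))*d(-3) = (28*(-6))*(-3*(5 - 3)) = -(-504)*2 = -168*(-6) = 1008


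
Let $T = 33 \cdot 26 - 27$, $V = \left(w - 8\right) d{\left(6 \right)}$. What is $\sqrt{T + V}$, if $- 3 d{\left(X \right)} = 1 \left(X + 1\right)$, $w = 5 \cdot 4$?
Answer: $\sqrt{803} \approx 28.337$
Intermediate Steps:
$w = 20$
$d{\left(X \right)} = - \frac{1}{3} - \frac{X}{3}$ ($d{\left(X \right)} = - \frac{1 \left(X + 1\right)}{3} = - \frac{1 \left(1 + X\right)}{3} = - \frac{1 + X}{3} = - \frac{1}{3} - \frac{X}{3}$)
$V = -28$ ($V = \left(20 - 8\right) \left(- \frac{1}{3} - 2\right) = 12 \left(- \frac{1}{3} - 2\right) = 12 \left(- \frac{7}{3}\right) = -28$)
$T = 831$ ($T = 858 - 27 = 831$)
$\sqrt{T + V} = \sqrt{831 - 28} = \sqrt{803}$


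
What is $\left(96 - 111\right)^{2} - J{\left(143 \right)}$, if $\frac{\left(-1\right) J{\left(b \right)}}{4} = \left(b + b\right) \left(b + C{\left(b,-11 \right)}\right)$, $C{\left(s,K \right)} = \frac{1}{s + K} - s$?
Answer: $\frac{701}{3} \approx 233.67$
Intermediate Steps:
$C{\left(s,K \right)} = \frac{1}{K + s} - s$
$J{\left(b \right)} = - 8 b \left(b + \frac{1 - b^{2} + 11 b}{-11 + b}\right)$ ($J{\left(b \right)} = - 4 \left(b + b\right) \left(b + \frac{1 - b^{2} - - 11 b}{-11 + b}\right) = - 4 \cdot 2 b \left(b + \frac{1 - b^{2} + 11 b}{-11 + b}\right) = - 8 b \left(b + \frac{1 - b^{2} + 11 b}{-11 + b}\right)$)
$\left(96 - 111\right)^{2} - J{\left(143 \right)} = \left(96 - 111\right)^{2} - \left(-8\right) 143 \frac{1}{-11 + 143} = \left(-15\right)^{2} - \left(-8\right) 143 \cdot \frac{1}{132} = 225 - \left(-8\right) 143 \cdot \frac{1}{132} = 225 - - \frac{26}{3} = 225 + \frac{26}{3} = \frac{701}{3}$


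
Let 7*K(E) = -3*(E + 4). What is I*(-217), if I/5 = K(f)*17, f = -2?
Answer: 15810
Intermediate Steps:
K(E) = -12/7 - 3*E/7 (K(E) = (-3*(E + 4))/7 = (-3*(4 + E))/7 = (-12 - 3*E)/7 = -12/7 - 3*E/7)
I = -510/7 (I = 5*((-12/7 - 3/7*(-2))*17) = 5*((-12/7 + 6/7)*17) = 5*(-6/7*17) = 5*(-102/7) = -510/7 ≈ -72.857)
I*(-217) = -510/7*(-217) = 15810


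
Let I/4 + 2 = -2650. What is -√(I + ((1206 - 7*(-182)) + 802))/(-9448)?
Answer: 3*I*√814/9448 ≈ 0.0090593*I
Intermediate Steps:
I = -10608 (I = -8 + 4*(-2650) = -8 - 10600 = -10608)
-√(I + ((1206 - 7*(-182)) + 802))/(-9448) = -√(-10608 + ((1206 - 7*(-182)) + 802))/(-9448) = -√(-10608 + ((1206 + 1274) + 802))*(-1/9448) = -√(-10608 + (2480 + 802))*(-1/9448) = -√(-10608 + 3282)*(-1/9448) = -√(-7326)*(-1/9448) = -3*I*√814*(-1/9448) = 3*I*√814/9448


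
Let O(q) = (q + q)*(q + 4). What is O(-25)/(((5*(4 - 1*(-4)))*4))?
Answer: 105/16 ≈ 6.5625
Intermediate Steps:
O(q) = 2*q*(4 + q) (O(q) = (2*q)*(4 + q) = 2*q*(4 + q))
O(-25)/(((5*(4 - 1*(-4)))*4)) = (2*(-25)*(4 - 25))/(((5*(4 - 1*(-4)))*4)) = (2*(-25)*(-21))/(((5*(4 + 4))*4)) = 1050/(((5*8)*4)) = 1050/((40*4)) = 1050/160 = 1050*(1/160) = 105/16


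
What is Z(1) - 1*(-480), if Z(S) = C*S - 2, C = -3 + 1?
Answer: 476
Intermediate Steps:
C = -2
Z(S) = -2 - 2*S (Z(S) = -2*S - 2 = -2 - 2*S)
Z(1) - 1*(-480) = (-2 - 2*1) - 1*(-480) = (-2 - 2) + 480 = -4 + 480 = 476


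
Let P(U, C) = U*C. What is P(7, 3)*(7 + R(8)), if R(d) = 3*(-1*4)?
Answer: -105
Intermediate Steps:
R(d) = -12 (R(d) = 3*(-4) = -12)
P(U, C) = C*U
P(7, 3)*(7 + R(8)) = (3*7)*(7 - 12) = 21*(-5) = -105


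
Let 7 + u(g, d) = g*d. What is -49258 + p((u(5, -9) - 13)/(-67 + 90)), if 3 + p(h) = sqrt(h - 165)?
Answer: -49261 + 2*I*sqrt(22195)/23 ≈ -49261.0 + 12.955*I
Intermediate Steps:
u(g, d) = -7 + d*g (u(g, d) = -7 + g*d = -7 + d*g)
p(h) = -3 + sqrt(-165 + h) (p(h) = -3 + sqrt(h - 165) = -3 + sqrt(-165 + h))
-49258 + p((u(5, -9) - 13)/(-67 + 90)) = -49258 + (-3 + sqrt(-165 + ((-7 - 9*5) - 13)/(-67 + 90))) = -49258 + (-3 + sqrt(-165 + ((-7 - 45) - 13)/23)) = -49258 + (-3 + sqrt(-165 + (-52 - 13)*(1/23))) = -49258 + (-3 + sqrt(-165 - 65*1/23)) = -49258 + (-3 + sqrt(-165 - 65/23)) = -49258 + (-3 + sqrt(-3860/23)) = -49258 + (-3 + 2*I*sqrt(22195)/23) = -49261 + 2*I*sqrt(22195)/23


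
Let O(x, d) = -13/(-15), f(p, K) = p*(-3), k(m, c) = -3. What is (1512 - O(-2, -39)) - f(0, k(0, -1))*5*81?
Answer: 22667/15 ≈ 1511.1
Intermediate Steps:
f(p, K) = -3*p
O(x, d) = 13/15 (O(x, d) = -13*(-1/15) = 13/15)
(1512 - O(-2, -39)) - f(0, k(0, -1))*5*81 = (1512 - 1*13/15) - -3*0*5*81 = (1512 - 13/15) - 0*5*81 = 22667/15 - 0*81 = 22667/15 - 1*0 = 22667/15 + 0 = 22667/15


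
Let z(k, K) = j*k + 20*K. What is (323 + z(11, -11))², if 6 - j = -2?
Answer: 36481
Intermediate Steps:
j = 8 (j = 6 - 1*(-2) = 6 + 2 = 8)
z(k, K) = 8*k + 20*K
(323 + z(11, -11))² = (323 + (8*11 + 20*(-11)))² = (323 + (88 - 220))² = (323 - 132)² = 191² = 36481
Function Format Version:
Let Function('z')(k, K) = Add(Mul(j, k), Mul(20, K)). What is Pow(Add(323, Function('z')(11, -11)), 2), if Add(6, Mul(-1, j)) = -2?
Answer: 36481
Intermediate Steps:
j = 8 (j = Add(6, Mul(-1, -2)) = Add(6, 2) = 8)
Function('z')(k, K) = Add(Mul(8, k), Mul(20, K))
Pow(Add(323, Function('z')(11, -11)), 2) = Pow(Add(323, Add(Mul(8, 11), Mul(20, -11))), 2) = Pow(Add(323, Add(88, -220)), 2) = Pow(Add(323, -132), 2) = Pow(191, 2) = 36481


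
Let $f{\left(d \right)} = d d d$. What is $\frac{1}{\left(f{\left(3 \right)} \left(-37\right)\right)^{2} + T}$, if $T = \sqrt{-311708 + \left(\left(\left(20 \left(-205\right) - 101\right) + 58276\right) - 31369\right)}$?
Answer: $\frac{332667}{332002095001} - \frac{7 i \sqrt{5898}}{996006285003} \approx 1.002 \cdot 10^{-6} - 5.3974 \cdot 10^{-10} i$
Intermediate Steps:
$f{\left(d \right)} = d^{3}$ ($f{\left(d \right)} = d^{2} d = d^{3}$)
$T = 7 i \sqrt{5898}$ ($T = \sqrt{-311708 + \left(\left(\left(-4100 - 101\right) + 58276\right) - 31369\right)} = \sqrt{-311708 + \left(\left(-4201 + 58276\right) - 31369\right)} = \sqrt{-311708 + \left(54075 - 31369\right)} = \sqrt{-311708 + 22706} = \sqrt{-289002} = 7 i \sqrt{5898} \approx 537.59 i$)
$\frac{1}{\left(f{\left(3 \right)} \left(-37\right)\right)^{2} + T} = \frac{1}{\left(3^{3} \left(-37\right)\right)^{2} + 7 i \sqrt{5898}} = \frac{1}{\left(27 \left(-37\right)\right)^{2} + 7 i \sqrt{5898}} = \frac{1}{\left(-999\right)^{2} + 7 i \sqrt{5898}} = \frac{1}{998001 + 7 i \sqrt{5898}}$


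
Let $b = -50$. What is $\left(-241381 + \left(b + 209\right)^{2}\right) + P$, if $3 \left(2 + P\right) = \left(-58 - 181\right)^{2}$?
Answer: $- \frac{591185}{3} \approx -1.9706 \cdot 10^{5}$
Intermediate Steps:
$P = \frac{57115}{3}$ ($P = -2 + \frac{\left(-58 - 181\right)^{2}}{3} = -2 + \frac{\left(-239\right)^{2}}{3} = -2 + \frac{1}{3} \cdot 57121 = -2 + \frac{57121}{3} = \frac{57115}{3} \approx 19038.0$)
$\left(-241381 + \left(b + 209\right)^{2}\right) + P = \left(-241381 + \left(-50 + 209\right)^{2}\right) + \frac{57115}{3} = \left(-241381 + 159^{2}\right) + \frac{57115}{3} = \left(-241381 + 25281\right) + \frac{57115}{3} = -216100 + \frac{57115}{3} = - \frac{591185}{3}$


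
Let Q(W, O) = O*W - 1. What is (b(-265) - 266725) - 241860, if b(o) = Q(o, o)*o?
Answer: -19117945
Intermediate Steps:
Q(W, O) = -1 + O*W
b(o) = o*(-1 + o**2) (b(o) = (-1 + o*o)*o = (-1 + o**2)*o = o*(-1 + o**2))
(b(-265) - 266725) - 241860 = (((-265)**3 - 1*(-265)) - 266725) - 241860 = ((-18609625 + 265) - 266725) - 241860 = (-18609360 - 266725) - 241860 = -18876085 - 241860 = -19117945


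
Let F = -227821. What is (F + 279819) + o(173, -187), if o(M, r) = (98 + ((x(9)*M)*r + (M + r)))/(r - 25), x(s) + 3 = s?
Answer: 5608799/106 ≈ 52913.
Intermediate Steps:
x(s) = -3 + s
o(M, r) = (98 + M + r + 6*M*r)/(-25 + r) (o(M, r) = (98 + (((-3 + 9)*M)*r + (M + r)))/(r - 25) = (98 + ((6*M)*r + (M + r)))/(-25 + r) = (98 + (6*M*r + (M + r)))/(-25 + r) = (98 + (M + r + 6*M*r))/(-25 + r) = (98 + M + r + 6*M*r)/(-25 + r))
(F + 279819) + o(173, -187) = (-227821 + 279819) + (98 + 173 - 187 + 6*173*(-187))/(-25 - 187) = 51998 + (98 + 173 - 187 - 194106)/(-212) = 51998 - 1/212*(-194022) = 51998 + 97011/106 = 5608799/106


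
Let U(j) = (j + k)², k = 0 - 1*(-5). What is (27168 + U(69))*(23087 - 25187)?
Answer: -68552400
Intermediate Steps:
k = 5 (k = 0 + 5 = 5)
U(j) = (5 + j)² (U(j) = (j + 5)² = (5 + j)²)
(27168 + U(69))*(23087 - 25187) = (27168 + (5 + 69)²)*(23087 - 25187) = (27168 + 74²)*(-2100) = (27168 + 5476)*(-2100) = 32644*(-2100) = -68552400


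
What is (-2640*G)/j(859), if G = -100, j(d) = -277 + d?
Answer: 44000/97 ≈ 453.61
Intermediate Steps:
(-2640*G)/j(859) = (-2640*(-100))/(-277 + 859) = 264000/582 = 264000*(1/582) = 44000/97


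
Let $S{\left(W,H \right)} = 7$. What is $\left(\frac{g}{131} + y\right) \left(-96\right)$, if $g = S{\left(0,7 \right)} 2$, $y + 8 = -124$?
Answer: $\frac{1658688}{131} \approx 12662.0$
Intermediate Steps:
$y = -132$ ($y = -8 - 124 = -132$)
$g = 14$ ($g = 7 \cdot 2 = 14$)
$\left(\frac{g}{131} + y\right) \left(-96\right) = \left(\frac{14}{131} - 132\right) \left(-96\right) = \left(- \frac{17278}{131}\right) \left(-96\right) = \frac{1658688}{131}$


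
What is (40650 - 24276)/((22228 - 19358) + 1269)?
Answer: 16374/4139 ≈ 3.9560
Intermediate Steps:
(40650 - 24276)/((22228 - 19358) + 1269) = 16374/(2870 + 1269) = 16374/4139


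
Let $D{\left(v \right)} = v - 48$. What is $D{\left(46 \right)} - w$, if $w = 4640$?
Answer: $-4642$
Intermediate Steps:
$D{\left(v \right)} = -48 + v$
$D{\left(46 \right)} - w = \left(-48 + 46\right) - 4640 = -2 - 4640 = -4642$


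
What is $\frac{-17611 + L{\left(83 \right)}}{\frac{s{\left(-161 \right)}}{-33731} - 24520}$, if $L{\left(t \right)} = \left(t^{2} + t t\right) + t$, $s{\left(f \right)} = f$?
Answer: $\frac{42163750}{275694653} \approx 0.15294$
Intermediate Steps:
$L{\left(t \right)} = t + 2 t^{2}$ ($L{\left(t \right)} = \left(t^{2} + t^{2}\right) + t = 2 t^{2} + t = t + 2 t^{2}$)
$\frac{-17611 + L{\left(83 \right)}}{\frac{s{\left(-161 \right)}}{-33731} - 24520} = \frac{-17611 + 83 \left(1 + 2 \cdot 83\right)}{- \frac{161}{-33731} - 24520} = \frac{-17611 + 83 \left(1 + 166\right)}{\left(-161\right) \left(- \frac{1}{33731}\right) - 24520} = \frac{-17611 + 83 \cdot 167}{\frac{161}{33731} - 24520} = \frac{-17611 + 13861}{- \frac{827083959}{33731}} = \left(-3750\right) \left(- \frac{33731}{827083959}\right) = \frac{42163750}{275694653}$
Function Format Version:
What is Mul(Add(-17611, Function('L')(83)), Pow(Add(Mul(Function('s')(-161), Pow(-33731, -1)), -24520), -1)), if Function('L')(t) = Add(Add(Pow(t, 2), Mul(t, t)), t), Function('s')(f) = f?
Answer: Rational(42163750, 275694653) ≈ 0.15294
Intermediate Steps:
Function('L')(t) = Add(t, Mul(2, Pow(t, 2))) (Function('L')(t) = Add(Add(Pow(t, 2), Pow(t, 2)), t) = Add(Mul(2, Pow(t, 2)), t) = Add(t, Mul(2, Pow(t, 2))))
Mul(Add(-17611, Function('L')(83)), Pow(Add(Mul(Function('s')(-161), Pow(-33731, -1)), -24520), -1)) = Mul(Add(-17611, Mul(83, Add(1, Mul(2, 83)))), Pow(Add(Mul(-161, Pow(-33731, -1)), -24520), -1)) = Mul(Add(-17611, Mul(83, Add(1, 166))), Pow(Add(Mul(-161, Rational(-1, 33731)), -24520), -1)) = Mul(Add(-17611, Mul(83, 167)), Pow(Add(Rational(161, 33731), -24520), -1)) = Mul(Add(-17611, 13861), Pow(Rational(-827083959, 33731), -1)) = Mul(-3750, Rational(-33731, 827083959)) = Rational(42163750, 275694653)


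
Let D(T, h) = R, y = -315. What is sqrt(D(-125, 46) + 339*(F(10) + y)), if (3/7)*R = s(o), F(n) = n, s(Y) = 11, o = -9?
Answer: 2*I*sqrt(232581)/3 ≈ 321.51*I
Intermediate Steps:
R = 77/3 (R = (7/3)*11 = 77/3 ≈ 25.667)
D(T, h) = 77/3
sqrt(D(-125, 46) + 339*(F(10) + y)) = sqrt(77/3 + 339*(10 - 315)) = sqrt(77/3 + 339*(-305)) = sqrt(77/3 - 103395) = sqrt(-310108/3) = 2*I*sqrt(232581)/3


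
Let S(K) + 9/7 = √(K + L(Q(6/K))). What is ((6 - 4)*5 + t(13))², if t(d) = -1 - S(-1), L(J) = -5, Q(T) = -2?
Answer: 4890/49 - 144*I*√6/7 ≈ 99.796 - 50.39*I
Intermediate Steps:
S(K) = -9/7 + √(-5 + K) (S(K) = -9/7 + √(K - 5) = -9/7 + √(-5 + K))
t(d) = 2/7 - I*√6 (t(d) = -1 - (-9/7 + √(-5 - 1)) = -1 - (-9/7 + √(-6)) = -1 - (-9/7 + I*√6) = -1 + (9/7 - I*√6) = 2/7 - I*√6)
((6 - 4)*5 + t(13))² = ((6 - 4)*5 + (2/7 - I*√6))² = (2*5 + (2/7 - I*√6))² = (10 + (2/7 - I*√6))² = (72/7 - I*√6)²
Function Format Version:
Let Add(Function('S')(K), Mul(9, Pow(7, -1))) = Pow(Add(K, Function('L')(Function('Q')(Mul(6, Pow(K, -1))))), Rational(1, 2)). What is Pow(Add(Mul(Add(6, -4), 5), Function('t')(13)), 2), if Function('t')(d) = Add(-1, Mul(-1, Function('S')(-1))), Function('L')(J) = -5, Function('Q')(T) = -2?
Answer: Add(Rational(4890, 49), Mul(Rational(-144, 7), I, Pow(6, Rational(1, 2)))) ≈ Add(99.796, Mul(-50.390, I))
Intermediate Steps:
Function('S')(K) = Add(Rational(-9, 7), Pow(Add(-5, K), Rational(1, 2))) (Function('S')(K) = Add(Rational(-9, 7), Pow(Add(K, -5), Rational(1, 2))) = Add(Rational(-9, 7), Pow(Add(-5, K), Rational(1, 2))))
Function('t')(d) = Add(Rational(2, 7), Mul(-1, I, Pow(6, Rational(1, 2)))) (Function('t')(d) = Add(-1, Mul(-1, Add(Rational(-9, 7), Pow(Add(-5, -1), Rational(1, 2))))) = Add(-1, Mul(-1, Add(Rational(-9, 7), Pow(-6, Rational(1, 2))))) = Add(-1, Mul(-1, Add(Rational(-9, 7), Mul(I, Pow(6, Rational(1, 2)))))) = Add(-1, Add(Rational(9, 7), Mul(-1, I, Pow(6, Rational(1, 2))))) = Add(Rational(2, 7), Mul(-1, I, Pow(6, Rational(1, 2)))))
Pow(Add(Mul(Add(6, -4), 5), Function('t')(13)), 2) = Pow(Add(Mul(Add(6, -4), 5), Add(Rational(2, 7), Mul(-1, I, Pow(6, Rational(1, 2))))), 2) = Pow(Add(Mul(2, 5), Add(Rational(2, 7), Mul(-1, I, Pow(6, Rational(1, 2))))), 2) = Pow(Add(10, Add(Rational(2, 7), Mul(-1, I, Pow(6, Rational(1, 2))))), 2) = Pow(Add(Rational(72, 7), Mul(-1, I, Pow(6, Rational(1, 2)))), 2)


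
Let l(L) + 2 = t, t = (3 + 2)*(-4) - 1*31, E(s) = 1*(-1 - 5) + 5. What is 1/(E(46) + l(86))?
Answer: -1/54 ≈ -0.018519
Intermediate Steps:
E(s) = -1 (E(s) = 1*(-6) + 5 = -6 + 5 = -1)
t = -51 (t = 5*(-4) - 31 = -20 - 31 = -51)
l(L) = -53 (l(L) = -2 - 51 = -53)
1/(E(46) + l(86)) = 1/(-1 - 53) = 1/(-54) = -1/54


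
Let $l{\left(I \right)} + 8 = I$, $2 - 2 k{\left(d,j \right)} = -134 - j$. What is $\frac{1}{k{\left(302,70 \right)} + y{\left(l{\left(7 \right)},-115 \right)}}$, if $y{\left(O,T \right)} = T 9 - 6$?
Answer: $- \frac{1}{938} \approx -0.0010661$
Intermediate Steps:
$k{\left(d,j \right)} = 68 + \frac{j}{2}$ ($k{\left(d,j \right)} = 1 - \frac{-134 - j}{2} = 1 + \left(67 + \frac{j}{2}\right) = 68 + \frac{j}{2}$)
$l{\left(I \right)} = -8 + I$
$y{\left(O,T \right)} = -6 + 9 T$ ($y{\left(O,T \right)} = 9 T - 6 = -6 + 9 T$)
$\frac{1}{k{\left(302,70 \right)} + y{\left(l{\left(7 \right)},-115 \right)}} = \frac{1}{\left(68 + \frac{1}{2} \cdot 70\right) + \left(-6 + 9 \left(-115\right)\right)} = \frac{1}{\left(68 + 35\right) - 1041} = \frac{1}{103 - 1041} = \frac{1}{-938} = - \frac{1}{938}$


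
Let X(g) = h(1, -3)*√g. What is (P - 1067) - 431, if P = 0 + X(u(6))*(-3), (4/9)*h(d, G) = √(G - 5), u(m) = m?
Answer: -1498 - 27*I*√3 ≈ -1498.0 - 46.765*I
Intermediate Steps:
h(d, G) = 9*√(-5 + G)/4 (h(d, G) = 9*√(G - 5)/4 = 9*√(-5 + G)/4)
X(g) = 9*I*√2*√g/2 (X(g) = (9*√(-5 - 3)/4)*√g = (9*√(-8)/4)*√g = (9*(2*I*√2)/4)*√g = (9*I*√2/2)*√g = 9*I*√2*√g/2)
P = -27*I*√3 (P = 0 + (9*I*√2*√6/2)*(-3) = 0 + (9*I*√3)*(-3) = 0 - 27*I*√3 = -27*I*√3 ≈ -46.765*I)
(P - 1067) - 431 = (-27*I*√3 - 1067) - 431 = (-1067 - 27*I*√3) - 431 = -1498 - 27*I*√3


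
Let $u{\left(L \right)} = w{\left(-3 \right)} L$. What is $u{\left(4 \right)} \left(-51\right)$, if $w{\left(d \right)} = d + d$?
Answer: $1224$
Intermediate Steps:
$w{\left(d \right)} = 2 d$
$u{\left(L \right)} = - 6 L$ ($u{\left(L \right)} = 2 \left(-3\right) L = - 6 L$)
$u{\left(4 \right)} \left(-51\right) = \left(-6\right) 4 \left(-51\right) = \left(-24\right) \left(-51\right) = 1224$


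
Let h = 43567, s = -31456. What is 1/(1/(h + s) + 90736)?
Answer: 12111/1098903697 ≈ 1.1021e-5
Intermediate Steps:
1/(1/(h + s) + 90736) = 1/(1/(43567 - 31456) + 90736) = 1/(1/12111 + 90736) = 1/(1098903697/12111) = 12111/1098903697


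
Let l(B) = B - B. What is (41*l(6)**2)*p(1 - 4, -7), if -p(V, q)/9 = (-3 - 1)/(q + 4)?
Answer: 0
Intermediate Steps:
p(V, q) = 36/(4 + q) (p(V, q) = -9*(-3 - 1)/(q + 4) = -(-36)/(4 + q) = 36/(4 + q))
l(B) = 0
(41*l(6)**2)*p(1 - 4, -7) = (41*0**2)*(36/(4 - 7)) = (41*0)*(36/(-3)) = 0*(36*(-1/3)) = 0*(-12) = 0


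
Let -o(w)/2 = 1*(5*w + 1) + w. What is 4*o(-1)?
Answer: 40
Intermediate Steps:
o(w) = -2 - 12*w (o(w) = -2*(1*(5*w + 1) + w) = -2*(1*(1 + 5*w) + w) = -2*((1 + 5*w) + w) = -2*(1 + 6*w) = -2 - 12*w)
4*o(-1) = 4*(-2 - 12*(-1)) = 4*(-2 + 12) = 4*10 = 40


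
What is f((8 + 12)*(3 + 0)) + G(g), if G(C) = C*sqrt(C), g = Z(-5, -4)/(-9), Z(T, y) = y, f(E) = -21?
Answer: -559/27 ≈ -20.704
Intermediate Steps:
g = 4/9 (g = -4/(-9) = -4*(-1/9) = 4/9 ≈ 0.44444)
G(C) = C**(3/2)
f((8 + 12)*(3 + 0)) + G(g) = -21 + (4/9)**(3/2) = -21 + 8/27 = -559/27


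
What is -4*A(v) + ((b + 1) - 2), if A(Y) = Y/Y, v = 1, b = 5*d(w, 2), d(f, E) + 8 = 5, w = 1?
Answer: -20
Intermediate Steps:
d(f, E) = -3 (d(f, E) = -8 + 5 = -3)
b = -15 (b = 5*(-3) = -15)
A(Y) = 1
-4*A(v) + ((b + 1) - 2) = -4*1 + ((-15 + 1) - 2) = -4 + (-14 - 2) = -4 - 16 = -20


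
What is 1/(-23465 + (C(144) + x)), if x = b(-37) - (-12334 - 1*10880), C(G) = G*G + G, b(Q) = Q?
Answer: 1/20592 ≈ 4.8563e-5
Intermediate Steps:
C(G) = G + G² (C(G) = G² + G = G + G²)
x = 23177 (x = -37 - (-12334 - 1*10880) = -37 - (-12334 - 10880) = -37 - 1*(-23214) = -37 + 23214 = 23177)
1/(-23465 + (C(144) + x)) = 1/(-23465 + (144*(1 + 144) + 23177)) = 1/(-23465 + (144*145 + 23177)) = 1/(-23465 + (20880 + 23177)) = 1/(-23465 + 44057) = 1/20592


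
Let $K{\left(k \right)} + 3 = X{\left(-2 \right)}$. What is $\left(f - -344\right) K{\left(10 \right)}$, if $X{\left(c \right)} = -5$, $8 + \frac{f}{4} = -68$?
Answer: $-320$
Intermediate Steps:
$f = -304$ ($f = -32 + 4 \left(-68\right) = -32 - 272 = -304$)
$K{\left(k \right)} = -8$ ($K{\left(k \right)} = -3 - 5 = -8$)
$\left(f - -344\right) K{\left(10 \right)} = \left(-304 - -344\right) \left(-8\right) = \left(-304 + 344\right) \left(-8\right) = 40 \left(-8\right) = -320$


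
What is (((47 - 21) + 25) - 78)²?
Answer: 729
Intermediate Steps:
(((47 - 21) + 25) - 78)² = ((26 + 25) - 78)² = (51 - 78)² = (-27)² = 729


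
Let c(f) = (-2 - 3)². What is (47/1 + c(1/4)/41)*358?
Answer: 698816/41 ≈ 17044.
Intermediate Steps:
c(f) = 25 (c(f) = (-5)² = 25)
(47/1 + c(1/4)/41)*358 = (47/1 + 25/41)*358 = (47*1 + 25*(1/41))*358 = (47 + 25/41)*358 = (1952/41)*358 = 698816/41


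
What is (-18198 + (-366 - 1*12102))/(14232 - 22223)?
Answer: 30666/7991 ≈ 3.8376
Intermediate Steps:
(-18198 + (-366 - 1*12102))/(14232 - 22223) = (-18198 + (-366 - 12102))/(-7991) = (-18198 - 12468)*(-1/7991) = -30666*(-1/7991) = 30666/7991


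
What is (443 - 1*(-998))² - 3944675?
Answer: -1868194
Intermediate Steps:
(443 - 1*(-998))² - 3944675 = (443 + 998)² - 3944675 = 1441² - 3944675 = 2076481 - 3944675 = -1868194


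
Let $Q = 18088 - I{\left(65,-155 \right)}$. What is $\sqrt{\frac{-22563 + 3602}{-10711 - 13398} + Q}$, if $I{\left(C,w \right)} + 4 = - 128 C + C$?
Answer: $\frac{4 \sqrt{957155603966}}{24109} \approx 162.32$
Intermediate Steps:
$I{\left(C,w \right)} = -4 - 127 C$ ($I{\left(C,w \right)} = -4 + \left(- 128 C + C\right) = -4 - 127 C$)
$Q = 26347$ ($Q = 18088 - \left(-4 - 8255\right) = 18088 - -8259 = 18088 + 8259 = 26347$)
$\sqrt{\frac{-22563 + 3602}{-10711 - 13398} + Q} = \sqrt{\frac{-22563 + 3602}{-10711 - 13398} + 26347} = \sqrt{- \frac{18961}{-24109} + 26347} = \sqrt{\left(-18961\right) \left(- \frac{1}{24109}\right) + 26347} = \sqrt{\frac{18961}{24109} + 26347} = \sqrt{\frac{635218784}{24109}} = \frac{4 \sqrt{957155603966}}{24109}$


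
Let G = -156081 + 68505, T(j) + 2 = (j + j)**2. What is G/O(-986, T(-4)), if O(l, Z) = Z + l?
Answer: 7298/77 ≈ 94.779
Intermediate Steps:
T(j) = -2 + 4*j**2 (T(j) = -2 + (j + j)**2 = -2 + (2*j)**2 = -2 + 4*j**2)
G = -87576
G/O(-986, T(-4)) = -87576/((-2 + 4*(-4)**2) - 986) = -87576/((-2 + 4*16) - 986) = -87576/((-2 + 64) - 986) = -87576/(62 - 986) = -87576/(-924) = -87576*(-1/924) = 7298/77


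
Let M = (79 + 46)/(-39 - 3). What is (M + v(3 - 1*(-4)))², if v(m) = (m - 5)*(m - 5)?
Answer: 1849/1764 ≈ 1.0482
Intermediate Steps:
v(m) = (-5 + m)² (v(m) = (-5 + m)*(-5 + m) = (-5 + m)²)
M = -125/42 (M = 125/(-42) = 125*(-1/42) = -125/42 ≈ -2.9762)
(M + v(3 - 1*(-4)))² = (-125/42 + (-5 + (3 - 1*(-4)))²)² = (-125/42 + (-5 + (3 + 4))²)² = (-125/42 + (-5 + 7)²)² = (-125/42 + 2²)² = (-125/42 + 4)² = (43/42)² = 1849/1764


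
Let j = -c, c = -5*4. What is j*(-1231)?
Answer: -24620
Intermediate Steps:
c = -20
j = 20 (j = -1*(-20) = 20)
j*(-1231) = 20*(-1231) = -24620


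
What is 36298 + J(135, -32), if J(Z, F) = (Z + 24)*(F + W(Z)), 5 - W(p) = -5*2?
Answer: 33595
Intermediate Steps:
W(p) = 15 (W(p) = 5 - (-5)*2 = 5 - 1*(-10) = 5 + 10 = 15)
J(Z, F) = (15 + F)*(24 + Z) (J(Z, F) = (Z + 24)*(F + 15) = (24 + Z)*(15 + F) = (15 + F)*(24 + Z))
36298 + J(135, -32) = 36298 + (360 + 15*135 + 24*(-32) - 32*135) = 36298 + (360 + 2025 - 768 - 4320) = 36298 - 2703 = 33595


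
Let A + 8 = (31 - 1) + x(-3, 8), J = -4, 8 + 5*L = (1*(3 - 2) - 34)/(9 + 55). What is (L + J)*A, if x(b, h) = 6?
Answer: -2555/16 ≈ -159.69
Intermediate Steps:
L = -109/64 (L = -8/5 + ((1*(3 - 2) - 34)/(9 + 55))/5 = -8/5 + ((1*1 - 34)/64)/5 = -8/5 + ((1 - 34)*(1/64))/5 = -8/5 + (-33*1/64)/5 = -8/5 + (⅕)*(-33/64) = -8/5 - 33/320 = -109/64 ≈ -1.7031)
A = 28 (A = -8 + ((31 - 1) + 6) = -8 + (30 + 6) = -8 + 36 = 28)
(L + J)*A = (-109/64 - 4)*28 = -365/64*28 = -2555/16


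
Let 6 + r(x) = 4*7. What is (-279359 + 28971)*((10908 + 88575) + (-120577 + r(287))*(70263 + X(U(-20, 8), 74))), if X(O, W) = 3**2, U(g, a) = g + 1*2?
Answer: 2121172327343076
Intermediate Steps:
r(x) = 22 (r(x) = -6 + 4*7 = -6 + 28 = 22)
U(g, a) = 2 + g (U(g, a) = g + 2 = 2 + g)
X(O, W) = 9
(-279359 + 28971)*((10908 + 88575) + (-120577 + r(287))*(70263 + X(U(-20, 8), 74))) = (-279359 + 28971)*((10908 + 88575) + (-120577 + 22)*(70263 + 9)) = -250388*(99483 - 120555*70272) = -250388*(99483 - 8471640960) = -250388*(-8471541477) = 2121172327343076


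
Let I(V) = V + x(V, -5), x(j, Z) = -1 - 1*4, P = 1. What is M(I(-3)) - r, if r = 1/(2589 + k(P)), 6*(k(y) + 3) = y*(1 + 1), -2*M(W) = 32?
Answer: -124147/7759 ≈ -16.000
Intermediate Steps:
x(j, Z) = -5 (x(j, Z) = -1 - 4 = -5)
I(V) = -5 + V (I(V) = V - 5 = -5 + V)
M(W) = -16 (M(W) = -½*32 = -16)
k(y) = -3 + y/3 (k(y) = -3 + (y*(1 + 1))/6 = -3 + (y*2)/6 = -3 + (2*y)/6 = -3 + y/3)
r = 3/7759 (r = 1/(2589 + (-3 + (⅓)*1)) = 1/(2589 + (-3 + ⅓)) = 1/(2589 - 8/3) = 1/(7759/3) = 3/7759 ≈ 0.00038665)
M(I(-3)) - r = -16 - 1*3/7759 = -16 - 3/7759 = -124147/7759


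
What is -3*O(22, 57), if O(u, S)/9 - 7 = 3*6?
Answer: -675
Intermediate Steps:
O(u, S) = 225 (O(u, S) = 63 + 9*(3*6) = 63 + 9*18 = 63 + 162 = 225)
-3*O(22, 57) = -3*225 = -675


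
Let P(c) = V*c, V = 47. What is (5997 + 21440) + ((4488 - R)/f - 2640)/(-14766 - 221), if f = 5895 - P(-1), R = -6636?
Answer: 1221678043627/44526377 ≈ 27437.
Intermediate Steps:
P(c) = 47*c
f = 5942 (f = 5895 - 47*(-1) = 5895 - 1*(-47) = 5895 + 47 = 5942)
(5997 + 21440) + ((4488 - R)/f - 2640)/(-14766 - 221) = (5997 + 21440) + ((4488 - 1*(-6636))/5942 - 2640)/(-14766 - 221) = 27437 + ((4488 + 6636)*(1/5942) - 2640)/(-14987) = 27437 + (11124*(1/5942) - 2640)*(-1/14987) = 27437 + (5562/2971 - 2640)*(-1/14987) = 27437 - 7837878/2971*(-1/14987) = 27437 + 7837878/44526377 = 1221678043627/44526377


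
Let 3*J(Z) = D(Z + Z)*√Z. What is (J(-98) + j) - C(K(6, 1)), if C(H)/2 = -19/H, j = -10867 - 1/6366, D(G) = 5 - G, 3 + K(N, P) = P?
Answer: -69300277/6366 + 469*I*√2 ≈ -10886.0 + 663.27*I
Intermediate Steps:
K(N, P) = -3 + P
j = -69179323/6366 (j = -10867 - 1*1/6366 = -10867 - 1/6366 = -69179323/6366 ≈ -10867.)
C(H) = -38/H (C(H) = 2*(-19/H) = -38/H)
J(Z) = √Z*(5 - 2*Z)/3 (J(Z) = ((5 - (Z + Z))*√Z)/3 = ((5 - 2*Z)*√Z)/3 = (√Z*(5 - 2*Z))/3 = √Z*(5 - 2*Z)/3)
(J(-98) + j) - C(K(6, 1)) = (√(-98)*(5 - 2*(-98))/3 - 69179323/6366) - (-38)/(-3 + 1) = ((7*I*√2)*(5 + 196)/3 - 69179323/6366) - (-38)/(-2) = ((⅓)*(7*I*√2)*201 - 69179323/6366) - (-38)*(-1)/2 = (469*I*√2 - 69179323/6366) - 1*19 = (-69179323/6366 + 469*I*√2) - 19 = -69300277/6366 + 469*I*√2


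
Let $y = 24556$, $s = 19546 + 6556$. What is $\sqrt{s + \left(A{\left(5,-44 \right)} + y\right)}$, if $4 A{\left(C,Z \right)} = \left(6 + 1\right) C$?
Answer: $\frac{\sqrt{202667}}{2} \approx 225.09$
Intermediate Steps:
$s = 26102$
$A{\left(C,Z \right)} = \frac{7 C}{4}$ ($A{\left(C,Z \right)} = \frac{\left(6 + 1\right) C}{4} = \frac{7 C}{4}$)
$\sqrt{s + \left(A{\left(5,-44 \right)} + y\right)} = \sqrt{26102 + \left(\frac{7}{4} \cdot 5 + 24556\right)} = \sqrt{26102 + \left(\frac{35}{4} + 24556\right)} = \sqrt{26102 + \frac{98259}{4}} = \sqrt{\frac{202667}{4}} = \frac{\sqrt{202667}}{2}$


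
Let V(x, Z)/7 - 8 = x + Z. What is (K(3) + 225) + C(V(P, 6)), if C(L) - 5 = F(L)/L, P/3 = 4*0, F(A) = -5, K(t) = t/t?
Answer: 22633/98 ≈ 230.95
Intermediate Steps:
K(t) = 1
P = 0 (P = 3*(4*0) = 3*0 = 0)
V(x, Z) = 56 + 7*Z + 7*x (V(x, Z) = 56 + 7*(x + Z) = 56 + 7*(Z + x) = 56 + (7*Z + 7*x) = 56 + 7*Z + 7*x)
C(L) = 5 - 5/L
(K(3) + 225) + C(V(P, 6)) = (1 + 225) + (5 - 5/(56 + 7*6 + 7*0)) = 226 + (5 - 5/(56 + 42 + 0)) = 226 + (5 - 5/98) = 226 + 485/98 = 22633/98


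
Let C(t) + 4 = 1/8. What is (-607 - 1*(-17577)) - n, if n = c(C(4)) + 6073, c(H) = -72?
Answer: 10969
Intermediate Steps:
C(t) = -31/8 (C(t) = -4 + 1/8 = -31/8)
n = 6001 (n = -72 + 6073 = 6001)
(-607 - 1*(-17577)) - n = (-607 - 1*(-17577)) - 1*6001 = (-607 + 17577) - 6001 = 16970 - 6001 = 10969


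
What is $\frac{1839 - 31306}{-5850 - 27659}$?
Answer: $\frac{29467}{33509} \approx 0.87938$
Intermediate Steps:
$\frac{1839 - 31306}{-5850 - 27659} = - \frac{29467}{-33509} = \left(-29467\right) \left(- \frac{1}{33509}\right) = \frac{29467}{33509}$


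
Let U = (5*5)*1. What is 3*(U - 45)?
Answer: -60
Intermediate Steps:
U = 25 (U = 25*1 = 25)
3*(U - 45) = 3*(25 - 45) = 3*(-20) = -60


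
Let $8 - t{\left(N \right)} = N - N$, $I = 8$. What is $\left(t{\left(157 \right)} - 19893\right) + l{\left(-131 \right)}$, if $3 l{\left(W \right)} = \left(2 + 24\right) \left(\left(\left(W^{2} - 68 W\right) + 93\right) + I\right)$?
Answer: $\frac{620765}{3} \approx 2.0692 \cdot 10^{5}$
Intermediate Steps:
$t{\left(N \right)} = 8$ ($t{\left(N \right)} = 8 - \left(N - N\right) = 8 - 0 = 8 + 0 = 8$)
$l{\left(W \right)} = \frac{2626}{3} - \frac{1768 W}{3} + \frac{26 W^{2}}{3}$ ($l{\left(W \right)} = \frac{\left(2 + 24\right) \left(\left(\left(W^{2} - 68 W\right) + 93\right) + 8\right)}{3} = \frac{26 \left(\left(93 + W^{2} - 68 W\right) + 8\right)}{3} = \frac{26 \left(101 + W^{2} - 68 W\right)}{3} = \frac{2626 - 1768 W + 26 W^{2}}{3} = \frac{2626}{3} - \frac{1768 W}{3} + \frac{26 W^{2}}{3}$)
$\left(t{\left(157 \right)} - 19893\right) + l{\left(-131 \right)} = \left(8 - 19893\right) + \left(\frac{2626}{3} - - \frac{231608}{3} + \frac{26 \left(-131\right)^{2}}{3}\right) = -19885 + \left(\frac{2626}{3} + \frac{231608}{3} + \frac{26}{3} \cdot 17161\right) = -19885 + \left(\frac{2626}{3} + \frac{231608}{3} + \frac{446186}{3}\right) = -19885 + \frac{680420}{3} = \frac{620765}{3}$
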